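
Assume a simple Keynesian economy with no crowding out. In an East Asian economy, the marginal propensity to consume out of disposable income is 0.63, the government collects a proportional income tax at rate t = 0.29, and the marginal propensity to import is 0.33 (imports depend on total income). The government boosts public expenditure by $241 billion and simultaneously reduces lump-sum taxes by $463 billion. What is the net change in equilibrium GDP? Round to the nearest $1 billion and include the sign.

+$603 billion

Expenditure multiplier = 1/(1 − c(1−t) + m) = 1/(1 − 0.63×0.71 + 0.33) = 1/0.8827 ≈ 1.133.
ΔG contributes k·ΔG = (+$241 billion) / 0.8827 ≈ +$273 billion.
ΔT of −$463 billion changes first-round spending by −c·ΔT = +$291.69 billion, contributing k·(−c·ΔT) = (+$291.69 billion) / 0.8827 ≈ +$330.5 billion.
Net ΔY = k(ΔG − c·ΔT) = (+$532.69 billion) / 0.8827 ≈ +$603 billion.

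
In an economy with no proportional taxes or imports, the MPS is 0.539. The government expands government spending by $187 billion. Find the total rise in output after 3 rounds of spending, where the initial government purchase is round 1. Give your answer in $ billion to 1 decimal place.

MPC = 1 − MPS = 1 − 0.539 = 0.461.
Round 1 adds ΔG = $187 billion; each later round is MPC = 0.461 times the previous.
After 3 rounds: 187 + 86.207 + 39.741427 = ΔG·(1 − c^3)/(1 − c) = 187 × (1 − 0.097972181)/0.539 ≈ $312.9 billion.

$312.9 billion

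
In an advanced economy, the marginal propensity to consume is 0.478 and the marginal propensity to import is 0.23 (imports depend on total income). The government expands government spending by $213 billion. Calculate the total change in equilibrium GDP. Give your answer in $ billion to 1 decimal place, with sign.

Government-spending multiplier = 1/(1 − c + m) = 1/(1 − 0.478 + 0.23) = 1/0.752 ≈ 1.33.
ΔY = k × ΔG = (+$213 billion) / 0.752 ≈ +$283.2 billion.

+$283.2 billion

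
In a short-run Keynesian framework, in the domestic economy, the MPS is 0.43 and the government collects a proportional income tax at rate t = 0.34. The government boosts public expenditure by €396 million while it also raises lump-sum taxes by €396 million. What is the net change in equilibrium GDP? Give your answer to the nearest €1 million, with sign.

MPC = 1 − MPS = 1 − 0.43 = 0.57.
Expenditure multiplier = 1/(1 − c(1−t)) = 1/(1 − 0.57×0.66) = 1/0.6238 ≈ 1.603.
ΔG contributes k·ΔG = (+€396 million) / 0.6238 ≈ +€634.8 million.
ΔT of +€396 million changes first-round spending by −c·ΔT = −€225.72 million, contributing k·(−c·ΔT) = (−€225.72 million) / 0.6238 ≈ −€361.8 million.
Net ΔY = k(ΔG − c·ΔT) = (+€170.28 million) / 0.6238 ≈ +€273 million.

+€273 million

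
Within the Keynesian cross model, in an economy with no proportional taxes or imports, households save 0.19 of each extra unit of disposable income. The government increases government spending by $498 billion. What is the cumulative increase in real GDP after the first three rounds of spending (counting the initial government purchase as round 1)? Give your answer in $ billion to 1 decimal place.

$1,228.1 billion

MPC = 1 − MPS = 1 − 0.19 = 0.81.
Round 1 adds ΔG = $498 billion; each later round is MPC = 0.81 times the previous.
After 3 rounds: 498 + 403.38 + 326.7378 = ΔG·(1 − c^3)/(1 − c) = 498 × (1 − 0.531441)/0.19 ≈ $1,228.1 billion.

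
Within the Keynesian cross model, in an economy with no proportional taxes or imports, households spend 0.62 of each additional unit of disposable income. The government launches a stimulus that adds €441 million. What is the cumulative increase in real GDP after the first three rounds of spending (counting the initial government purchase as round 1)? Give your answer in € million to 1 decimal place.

Round 1 adds ΔG = €441 million; each later round is MPC = 0.62 times the previous.
After 3 rounds: 441 + 273.42 + 169.5204 = ΔG·(1 − c^3)/(1 − c) = 441 × (1 − 0.238328)/0.38 ≈ €883.9 million.

€883.9 million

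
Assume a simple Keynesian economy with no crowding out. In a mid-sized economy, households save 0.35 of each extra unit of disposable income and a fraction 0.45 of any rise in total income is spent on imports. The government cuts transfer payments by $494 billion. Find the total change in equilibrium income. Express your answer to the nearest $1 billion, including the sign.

MPC = 1 − MPS = 1 − 0.35 = 0.65.
The transfer change shifts disposable income by −$494 billion, so first-round consumption changes by c·ΔTR = 0.65 × (−$494 billion) = −$321.1 billion.
Expenditure multiplier = 1/(1 − c + m) = 1/(1 − 0.65 + 0.45) = 1/0.8 = 1.25.
The transfer multiplier is c × k ≈ 0.813, so ΔY = k × (c·ΔTR) = (−$321.1 billion) / 0.8 ≈ −$401 billion.

−$401 billion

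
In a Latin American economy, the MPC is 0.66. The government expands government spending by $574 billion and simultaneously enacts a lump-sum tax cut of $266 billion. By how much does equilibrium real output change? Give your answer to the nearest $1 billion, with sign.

Expenditure multiplier = 1/(1 − MPC) = 1/(1 − 0.66) = 1/0.34 ≈ 2.941.
ΔG contributes k·ΔG = (+$574 billion) / 0.34 ≈ +$1,688.2 billion.
ΔT of −$266 billion changes first-round spending by −c·ΔT = +$175.56 billion, contributing k·(−c·ΔT) = (+$175.56 billion) / 0.34 ≈ +$516.4 billion.
Net ΔY = k(ΔG − c·ΔT) = (+$749.56 billion) / 0.34 ≈ +$2,205 billion.

+$2,205 billion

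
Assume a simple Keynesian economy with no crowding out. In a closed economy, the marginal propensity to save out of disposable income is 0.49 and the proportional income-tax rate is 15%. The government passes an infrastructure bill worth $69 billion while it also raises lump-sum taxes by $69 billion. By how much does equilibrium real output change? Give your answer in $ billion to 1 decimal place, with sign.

+$59.7 billion

MPC = 1 − MPS = 1 − 0.49 = 0.51.
Expenditure multiplier = 1/(1 − c(1−t)) = 1/(1 − 0.51×0.85) = 1/0.5665 ≈ 1.765.
ΔG contributes k·ΔG = (+$69 billion) / 0.5665 ≈ +$121.8 billion.
ΔT of +$69 billion changes first-round spending by −c·ΔT = −$35.19 billion, contributing k·(−c·ΔT) = (−$35.19 billion) / 0.5665 ≈ −$62.1 billion.
Net ΔY = k(ΔG − c·ΔT) = (+$33.81 billion) / 0.5665 ≈ +$59.7 billion.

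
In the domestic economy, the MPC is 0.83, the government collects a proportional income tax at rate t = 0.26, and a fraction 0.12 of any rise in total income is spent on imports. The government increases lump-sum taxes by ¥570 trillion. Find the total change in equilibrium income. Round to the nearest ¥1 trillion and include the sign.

A lump-sum tax change of +¥570 trillion shifts disposable income by −¥570 trillion; first-round consumption changes by −c × ΔT = −0.83 × (+¥570 trillion) = −¥473.1 trillion.
Expenditure multiplier = 1/(1 − c(1−t) + m) = 1/(1 − 0.83×0.74 + 0.12) = 1/0.5058 ≈ 1.977.
The tax multiplier is −c × k ≈ −1.641, so ΔY = k × (−c·ΔT) = (−¥473.1 trillion) / 0.5058 ≈ −¥935 trillion.

−¥935 trillion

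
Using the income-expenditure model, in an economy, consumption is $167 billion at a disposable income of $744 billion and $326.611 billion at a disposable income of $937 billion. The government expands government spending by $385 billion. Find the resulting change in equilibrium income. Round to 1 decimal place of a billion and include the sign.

+$2,225.4 billion

MPC = ΔC/ΔYd = (326.611 − 167)/(937 − 744) = 159.611/193 = 0.827.
Spending multiplier = 1/(1 − MPC) = 1/(1 − 0.827) = 1/0.173 ≈ 5.78.
ΔY = k × ΔG = (+$385 billion) / 0.173 ≈ +$2,225.4 billion.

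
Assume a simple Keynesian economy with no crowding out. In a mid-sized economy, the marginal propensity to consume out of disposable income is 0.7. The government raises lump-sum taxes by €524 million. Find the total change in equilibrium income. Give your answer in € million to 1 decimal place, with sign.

−€1,222.7 million

A lump-sum tax change of +€524 million shifts disposable income by −€524 million; first-round consumption changes by −c × ΔT = −0.7 × (+€524 million) = −€366.8 million.
Expenditure multiplier = 1/(1 − MPC) = 1/(1 − 0.7) = 1/0.3 ≈ 3.333.
The tax multiplier is −c × k ≈ −2.333, so ΔY = k × (−c·ΔT) = (−€366.8 million) / 0.3 ≈ −€1,222.7 million.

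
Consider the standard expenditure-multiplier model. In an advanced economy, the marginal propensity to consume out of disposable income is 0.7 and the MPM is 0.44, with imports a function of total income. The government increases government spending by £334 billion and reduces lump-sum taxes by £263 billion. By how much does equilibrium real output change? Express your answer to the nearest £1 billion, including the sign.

+£700 billion

Expenditure multiplier = 1/(1 − c + m) = 1/(1 − 0.7 + 0.44) = 1/0.74 ≈ 1.351.
ΔG contributes k·ΔG = (+£334 billion) / 0.74 ≈ +£451.4 billion.
ΔT of −£263 billion changes first-round spending by −c·ΔT = +£184.1 billion, contributing k·(−c·ΔT) = (+£184.1 billion) / 0.74 ≈ +£248.8 billion.
Net ΔY = k(ΔG − c·ΔT) = (+£518.1 billion) / 0.74 ≈ +£700 billion.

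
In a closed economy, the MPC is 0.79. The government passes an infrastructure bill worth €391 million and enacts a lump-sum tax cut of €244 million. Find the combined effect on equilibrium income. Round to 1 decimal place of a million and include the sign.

Expenditure multiplier = 1/(1 − MPC) = 1/(1 − 0.79) = 1/0.21 ≈ 4.762.
ΔG contributes k·ΔG = (+€391 million) / 0.21 ≈ +€1,861.9 million.
ΔT of −€244 million changes first-round spending by −c·ΔT = +€192.76 million, contributing k·(−c·ΔT) = (+€192.76 million) / 0.21 ≈ +€917.9 million.
Net ΔY = k(ΔG − c·ΔT) = (+€583.76 million) / 0.21 ≈ +€2,779.8 million.

+€2,779.8 million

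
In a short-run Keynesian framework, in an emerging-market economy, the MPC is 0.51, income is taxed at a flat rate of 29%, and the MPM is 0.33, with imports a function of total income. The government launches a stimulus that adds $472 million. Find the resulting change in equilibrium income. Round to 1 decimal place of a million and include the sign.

+$487.7 million

Spending multiplier = 1/(1 − c(1−t) + m) = 1/(1 − 0.51×0.71 + 0.33) = 1/0.9679 ≈ 1.033.
ΔY = k × ΔG = (+$472 million) / 0.9679 ≈ +$487.7 million.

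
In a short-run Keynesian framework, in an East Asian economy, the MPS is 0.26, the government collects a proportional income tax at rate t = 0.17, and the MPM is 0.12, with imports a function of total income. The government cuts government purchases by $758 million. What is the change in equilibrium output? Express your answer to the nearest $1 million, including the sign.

−$1,499 million

MPC = 1 − MPS = 1 − 0.26 = 0.74.
Spending multiplier = 1/(1 − c(1−t) + m) = 1/(1 − 0.74×0.83 + 0.12) = 1/0.5058 ≈ 1.977.
ΔY = k × ΔG = (−$758 million) / 0.5058 ≈ −$1,499 million.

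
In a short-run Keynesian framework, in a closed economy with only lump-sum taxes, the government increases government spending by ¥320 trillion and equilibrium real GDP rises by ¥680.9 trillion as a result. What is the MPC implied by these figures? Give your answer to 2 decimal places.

0.53

Implied spending multiplier k = ΔY/ΔG = 680.9/320 ≈ 2.1278.
Since k = 1/(1 − MPC), MPC = 1 − 1/k = 1 − ΔG/ΔY = 1 − 320/680.9 ≈ 0.53.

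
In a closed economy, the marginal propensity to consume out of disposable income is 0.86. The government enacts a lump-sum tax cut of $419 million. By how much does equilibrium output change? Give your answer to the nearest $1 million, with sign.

A lump-sum tax change of −$419 million shifts disposable income by +$419 million; first-round consumption changes by −c × ΔT = −0.86 × (−$419 million) = +$360.34 million.
Expenditure multiplier = 1/(1 − MPC) = 1/(1 − 0.86) = 1/0.14 ≈ 7.143.
The tax multiplier is −c × k ≈ −6.143, so ΔY = k × (−c·ΔT) = (+$360.34 million) / 0.14 ≈ +$2,574 million.

+$2,574 million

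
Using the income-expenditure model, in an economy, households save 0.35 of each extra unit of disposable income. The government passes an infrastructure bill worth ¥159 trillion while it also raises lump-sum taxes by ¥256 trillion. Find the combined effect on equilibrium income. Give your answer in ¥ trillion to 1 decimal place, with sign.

−¥21.1 trillion

MPC = 1 − MPS = 1 − 0.35 = 0.65.
Expenditure multiplier = 1/(1 − MPC) = 1/(1 − 0.65) = 1/0.35 ≈ 2.857.
ΔG contributes k·ΔG = (+¥159 trillion) / 0.35 ≈ +¥454.3 trillion.
ΔT of +¥256 trillion changes first-round spending by −c·ΔT = −¥166.4 trillion, contributing k·(−c·ΔT) = (−¥166.4 trillion) / 0.35 ≈ −¥475.4 trillion.
Net ΔY = k(ΔG − c·ΔT) = (−¥7.4 trillion) / 0.35 ≈ −¥21.1 trillion.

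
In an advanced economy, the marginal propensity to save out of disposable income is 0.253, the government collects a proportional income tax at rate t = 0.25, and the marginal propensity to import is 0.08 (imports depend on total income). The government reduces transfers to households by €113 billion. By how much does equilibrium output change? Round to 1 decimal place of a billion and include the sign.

MPC = 1 − MPS = 1 − 0.253 = 0.747.
The transfer change shifts disposable income by −€113 billion, so first-round consumption changes by c·ΔTR = 0.747 × (−€113 billion) = −€84.411 billion.
Expenditure multiplier = 1/(1 − c(1−t) + m) = 1/(1 − 0.747×0.75 + 0.08) = 1/0.51975 ≈ 1.924.
The transfer multiplier is c × k ≈ 1.437, so ΔY = k × (c·ΔTR) = (−€84.411 billion) / 0.51975 ≈ −€162.4 billion.

−€162.4 billion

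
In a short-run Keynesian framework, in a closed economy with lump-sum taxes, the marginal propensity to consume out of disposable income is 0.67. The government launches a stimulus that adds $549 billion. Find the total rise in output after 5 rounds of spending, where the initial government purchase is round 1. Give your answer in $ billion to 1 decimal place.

Round 1 adds ΔG = $549 billion; each later round is MPC = 0.67 times the previous.
After 5 rounds: 549 + 367.83 + 246.4461 + 165.118887 + 110.62965429 = ΔG·(1 − c^5)/(1 − c) = 549 × (1 − 0.1350125107)/0.33 ≈ $1,439 billion.

$1,439.0 billion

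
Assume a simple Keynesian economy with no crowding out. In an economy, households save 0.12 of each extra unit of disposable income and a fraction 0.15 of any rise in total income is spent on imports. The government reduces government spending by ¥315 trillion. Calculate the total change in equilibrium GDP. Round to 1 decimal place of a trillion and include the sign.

−¥1,166.7 trillion

MPC = 1 − MPS = 1 − 0.12 = 0.88.
Spending multiplier = 1/(1 − c + m) = 1/(1 − 0.88 + 0.15) = 1/0.27 ≈ 3.704.
ΔY = k × ΔG = (−¥315 trillion) / 0.27 ≈ −¥1,166.7 trillion.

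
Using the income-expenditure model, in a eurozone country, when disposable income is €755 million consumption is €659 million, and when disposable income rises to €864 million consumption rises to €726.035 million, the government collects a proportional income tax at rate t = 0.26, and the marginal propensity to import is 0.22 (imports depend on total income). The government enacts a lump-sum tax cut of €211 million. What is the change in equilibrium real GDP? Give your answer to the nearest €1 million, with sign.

MPC = ΔC/ΔYd = (726.035 − 659)/(864 − 755) = 67.035/109 = 0.615.
A lump-sum tax change of −€211 million shifts disposable income by +€211 million; first-round consumption changes by −c × ΔT = −0.615 × (−€211 million) = +€129.765 million.
Expenditure multiplier = 1/(1 − c(1−t) + m) = 1/(1 − 0.615×0.74 + 0.22) = 1/0.7649 ≈ 1.307.
The tax multiplier is −c × k ≈ −0.804, so ΔY = k × (−c·ΔT) = (+€129.765 million) / 0.7649 ≈ +€170 million.

+€170 million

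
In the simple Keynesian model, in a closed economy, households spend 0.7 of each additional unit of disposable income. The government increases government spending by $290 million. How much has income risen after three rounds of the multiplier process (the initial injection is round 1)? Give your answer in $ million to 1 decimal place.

$635.1 million

Round 1 adds ΔG = $290 million; each later round is MPC = 0.7 times the previous.
After 3 rounds: 290 + 203 + 142.1 = ΔG·(1 − c^3)/(1 − c) = 290 × (1 − 0.343)/0.3 = $635.1 million.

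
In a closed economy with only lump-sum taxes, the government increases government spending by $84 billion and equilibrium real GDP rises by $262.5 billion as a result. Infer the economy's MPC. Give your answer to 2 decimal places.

0.68

Implied spending multiplier k = ΔY/ΔG = 262.5/84 = 3.125.
Since k = 1/(1 − MPC), MPC = 1 − 1/k = 1 − ΔG/ΔY = 1 − 84/262.5 = 0.68.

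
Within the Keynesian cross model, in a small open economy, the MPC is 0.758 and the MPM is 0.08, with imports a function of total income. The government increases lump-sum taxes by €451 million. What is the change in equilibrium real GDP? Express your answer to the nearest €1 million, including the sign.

A lump-sum tax change of +€451 million shifts disposable income by −€451 million; first-round consumption changes by −c × ΔT = −0.758 × (+€451 million) = −€341.858 million.
Expenditure multiplier = 1/(1 − c + m) = 1/(1 − 0.758 + 0.08) = 1/0.322 ≈ 3.106.
The tax multiplier is −c × k ≈ −2.354, so ΔY = k × (−c·ΔT) = (−€341.858 million) / 0.322 ≈ −€1,062 million.

−€1,062 million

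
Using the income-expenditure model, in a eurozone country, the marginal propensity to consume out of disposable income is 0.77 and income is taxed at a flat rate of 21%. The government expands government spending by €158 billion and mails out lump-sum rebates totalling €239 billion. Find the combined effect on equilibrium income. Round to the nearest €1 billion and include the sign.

Expenditure multiplier = 1/(1 − c(1−t)) = 1/(1 − 0.77×0.79) = 1/0.3917 ≈ 2.553.
ΔG contributes k·ΔG = (+€158 billion) / 0.3917 ≈ +€403.4 billion.
ΔT of −€239 billion changes first-round spending by −c·ΔT = +€184.03 billion, contributing k·(−c·ΔT) = (+€184.03 billion) / 0.3917 ≈ +€469.8 billion.
Net ΔY = k(ΔG − c·ΔT) = (+€342.03 billion) / 0.3917 ≈ +€873 billion.

+€873 billion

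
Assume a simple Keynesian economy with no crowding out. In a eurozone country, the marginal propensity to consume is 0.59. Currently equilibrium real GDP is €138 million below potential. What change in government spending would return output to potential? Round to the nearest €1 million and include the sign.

Spending multiplier = 1/(1 − MPC) = 1/(1 − 0.59) = 1/0.41 ≈ 2.439.
Need ΔY = +€138 million, so ΔG = ΔY/k = (+€138 million) × 0.41 ≈ +€57 million.
The government should increase government spending by €57 million.

+€57 million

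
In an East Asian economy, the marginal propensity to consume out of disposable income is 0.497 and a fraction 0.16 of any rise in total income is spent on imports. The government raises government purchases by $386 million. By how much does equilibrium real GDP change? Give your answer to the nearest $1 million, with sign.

Spending multiplier = 1/(1 − c + m) = 1/(1 − 0.497 + 0.16) = 1/0.663 ≈ 1.508.
ΔY = k × ΔG = (+$386 million) / 0.663 ≈ +$582 million.

+$582 million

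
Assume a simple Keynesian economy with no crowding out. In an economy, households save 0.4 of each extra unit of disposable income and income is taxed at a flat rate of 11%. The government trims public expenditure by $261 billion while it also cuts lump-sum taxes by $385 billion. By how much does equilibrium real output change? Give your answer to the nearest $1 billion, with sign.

−$64 billion

MPC = 1 − MPS = 1 − 0.4 = 0.6.
Expenditure multiplier = 1/(1 − c(1−t)) = 1/(1 − 0.6×0.89) = 1/0.466 ≈ 2.146.
ΔG contributes k·ΔG = (−$261 billion) / 0.466 ≈ −$560.1 billion.
ΔT of −$385 billion changes first-round spending by −c·ΔT = +$231 billion, contributing k·(−c·ΔT) = (+$231 billion) / 0.466 ≈ +$495.7 billion.
Net ΔY = k(ΔG − c·ΔT) = (−$30 billion) / 0.466 ≈ −$64 billion.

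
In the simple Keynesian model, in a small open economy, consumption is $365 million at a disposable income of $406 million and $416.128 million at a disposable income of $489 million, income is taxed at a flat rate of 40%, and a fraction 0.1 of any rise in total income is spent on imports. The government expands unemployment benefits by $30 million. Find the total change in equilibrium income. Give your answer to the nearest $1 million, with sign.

+$25 million

MPC = ΔC/ΔYd = (416.128 − 365)/(489 − 406) = 51.128/83 = 0.616.
The transfer change shifts disposable income by +$30 million, so first-round consumption changes by c·ΔTR = 0.616 × (+$30 million) = +$18.48 million.
Expenditure multiplier = 1/(1 − c(1−t) + m) = 1/(1 − 0.616×0.6 + 0.1) = 1/0.7304 ≈ 1.369.
The transfer multiplier is c × k ≈ 0.843, so ΔY = k × (c·ΔTR) = (+$18.48 million) / 0.7304 ≈ +$25 million.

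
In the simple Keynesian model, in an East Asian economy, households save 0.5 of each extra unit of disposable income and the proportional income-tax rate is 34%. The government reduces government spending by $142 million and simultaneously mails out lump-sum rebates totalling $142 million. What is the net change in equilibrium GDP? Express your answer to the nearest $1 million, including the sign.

−$106 million

MPC = 1 − MPS = 1 − 0.5 = 0.5.
Expenditure multiplier = 1/(1 − c(1−t)) = 1/(1 − 0.5×0.66) = 1/0.67 ≈ 1.493.
ΔG contributes k·ΔG = (−$142 million) / 0.67 ≈ −$211.9 million.
ΔT of −$142 million changes first-round spending by −c·ΔT = +$71 million, contributing k·(−c·ΔT) = (+$71 million) / 0.67 ≈ +$106 million.
Net ΔY = k(ΔG − c·ΔT) = (−$71 million) / 0.67 ≈ −$106 million.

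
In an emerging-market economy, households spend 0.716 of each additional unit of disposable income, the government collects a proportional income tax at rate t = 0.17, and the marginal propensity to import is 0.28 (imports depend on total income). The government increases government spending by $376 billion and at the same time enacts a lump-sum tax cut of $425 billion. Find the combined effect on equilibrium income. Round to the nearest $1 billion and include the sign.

Expenditure multiplier = 1/(1 − c(1−t) + m) = 1/(1 − 0.716×0.83 + 0.28) = 1/0.68572 ≈ 1.458.
ΔG contributes k·ΔG = (+$376 billion) / 0.68572 ≈ +$548.3 billion.
ΔT of −$425 billion changes first-round spending by −c·ΔT = +$304.3 billion, contributing k·(−c·ΔT) = (+$304.3 billion) / 0.68572 ≈ +$443.8 billion.
Net ΔY = k(ΔG − c·ΔT) = (+$680.3 billion) / 0.68572 ≈ +$992 billion.

+$992 billion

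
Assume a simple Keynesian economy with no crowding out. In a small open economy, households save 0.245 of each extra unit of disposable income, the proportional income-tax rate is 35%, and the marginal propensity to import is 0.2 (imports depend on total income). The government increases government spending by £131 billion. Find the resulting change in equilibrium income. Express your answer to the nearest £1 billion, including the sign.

MPC = 1 − MPS = 1 − 0.245 = 0.755.
Government-spending multiplier = 1/(1 − c(1−t) + m) = 1/(1 − 0.755×0.65 + 0.2) = 1/0.70925 ≈ 1.41.
ΔY = k × ΔG = (+£131 billion) / 0.70925 ≈ +£185 billion.

+£185 billion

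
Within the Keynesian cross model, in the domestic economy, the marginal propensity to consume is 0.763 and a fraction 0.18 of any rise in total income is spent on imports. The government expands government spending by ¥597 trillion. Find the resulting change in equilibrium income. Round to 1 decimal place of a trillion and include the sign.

Spending multiplier = 1/(1 − c + m) = 1/(1 − 0.763 + 0.18) = 1/0.417 ≈ 2.398.
ΔY = k × ΔG = (+¥597 trillion) / 0.417 ≈ +¥1,431.7 trillion.

+¥1,431.7 trillion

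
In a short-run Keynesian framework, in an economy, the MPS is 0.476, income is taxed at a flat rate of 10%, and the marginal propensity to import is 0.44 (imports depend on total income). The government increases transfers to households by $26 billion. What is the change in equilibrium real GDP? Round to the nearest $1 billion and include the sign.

+$14 billion

MPC = 1 − MPS = 1 − 0.476 = 0.524.
The transfer change shifts disposable income by +$26 billion, so first-round consumption changes by c·ΔTR = 0.524 × (+$26 billion) = +$13.624 billion.
Expenditure multiplier = 1/(1 − c(1−t) + m) = 1/(1 − 0.524×0.9 + 0.44) = 1/0.9684 ≈ 1.033.
The transfer multiplier is c × k ≈ 0.541, so ΔY = k × (c·ΔTR) = (+$13.624 billion) / 0.9684 ≈ +$14 billion.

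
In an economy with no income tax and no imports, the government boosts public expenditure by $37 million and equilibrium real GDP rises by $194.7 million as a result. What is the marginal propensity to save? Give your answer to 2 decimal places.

Implied spending multiplier k = ΔY/ΔG = 194.7/37 ≈ 5.2622.
Since k = 1/(1 − MPC), MPC = 1 − 1/k = 1 − ΔG/ΔY = 1 − 37/194.7 ≈ 0.81.
MPS = 1 − MPC = 0.19.

0.19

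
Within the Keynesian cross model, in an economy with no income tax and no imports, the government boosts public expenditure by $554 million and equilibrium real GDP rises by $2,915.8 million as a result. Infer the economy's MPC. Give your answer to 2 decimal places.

Implied spending multiplier k = ΔY/ΔG = 2,915.8/554 ≈ 5.2632.
Since k = 1/(1 − MPC), MPC = 1 − 1/k = 1 − ΔG/ΔY = 1 − 554/2,915.8 ≈ 0.81.

0.81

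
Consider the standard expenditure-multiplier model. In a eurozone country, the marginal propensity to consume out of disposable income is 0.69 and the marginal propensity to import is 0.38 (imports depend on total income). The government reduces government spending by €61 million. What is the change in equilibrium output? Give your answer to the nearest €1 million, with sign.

−€88 million

Spending multiplier = 1/(1 − c + m) = 1/(1 − 0.69 + 0.38) = 1/0.69 ≈ 1.449.
ΔY = k × ΔG = (−€61 million) / 0.69 ≈ −€88 million.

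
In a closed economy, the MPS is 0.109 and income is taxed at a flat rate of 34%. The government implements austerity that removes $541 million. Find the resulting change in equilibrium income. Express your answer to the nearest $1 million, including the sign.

MPC = 1 − MPS = 1 − 0.109 = 0.891.
Spending multiplier = 1/(1 − c(1−t)) = 1/(1 − 0.891×0.66) = 1/0.41194 ≈ 2.428.
ΔY = k × ΔG = (−$541 million) / 0.41194 ≈ −$1,313 million.

−$1,313 million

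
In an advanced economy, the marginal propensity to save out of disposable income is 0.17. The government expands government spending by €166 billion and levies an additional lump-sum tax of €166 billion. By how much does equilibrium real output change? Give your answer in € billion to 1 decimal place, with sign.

+€166.0 billion

MPC = 1 − MPS = 1 − 0.17 = 0.83.
Expenditure multiplier = 1/(1 − MPC) = 1/(1 − 0.83) = 1/0.17 ≈ 5.882.
ΔG contributes k·ΔG = (+€166 billion) / 0.17 ≈ +€976.5 billion.
ΔT of +€166 billion changes first-round spending by −c·ΔT = −€137.78 billion, contributing k·(−c·ΔT) = (−€137.78 billion) / 0.17 ≈ −€810.5 billion.
With ΔG = ΔT and no other leakages, the balanced-budget multiplier is 1, so ΔY = ΔG = +€166 billion.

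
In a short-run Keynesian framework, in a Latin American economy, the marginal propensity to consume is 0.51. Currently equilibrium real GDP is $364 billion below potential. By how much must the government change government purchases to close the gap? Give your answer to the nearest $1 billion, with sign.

Spending multiplier = 1/(1 − MPC) = 1/(1 − 0.51) = 1/0.49 ≈ 2.041.
Need ΔY = +$364 billion, so ΔG = ΔY/k = (+$364 billion) × 0.49 ≈ +$178 billion.
The government should increase government purchases by $178 billion.

+$178 billion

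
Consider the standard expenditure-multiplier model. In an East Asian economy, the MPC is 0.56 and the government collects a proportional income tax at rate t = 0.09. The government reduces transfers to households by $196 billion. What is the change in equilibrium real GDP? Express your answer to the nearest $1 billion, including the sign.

−$224 billion

The transfer change shifts disposable income by −$196 billion, so first-round consumption changes by c·ΔTR = 0.56 × (−$196 billion) = −$109.76 billion.
Expenditure multiplier = 1/(1 − c(1−t)) = 1/(1 − 0.56×0.91) = 1/0.4904 ≈ 2.039.
The transfer multiplier is c × k ≈ 1.142, so ΔY = k × (c·ΔTR) = (−$109.76 billion) / 0.4904 ≈ −$224 billion.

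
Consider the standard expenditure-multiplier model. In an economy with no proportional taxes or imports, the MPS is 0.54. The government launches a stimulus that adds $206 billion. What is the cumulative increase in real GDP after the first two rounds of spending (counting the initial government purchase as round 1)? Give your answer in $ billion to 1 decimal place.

$300.8 billion

MPC = 1 − MPS = 1 − 0.54 = 0.46.
Round 1 adds ΔG = $206 billion; each later round is MPC = 0.46 times the previous.
After 2 rounds: 206 + 94.76 = ΔG·(1 − c^2)/(1 − c) = 206 × (1 − 0.2116)/0.54 ≈ $300.8 billion.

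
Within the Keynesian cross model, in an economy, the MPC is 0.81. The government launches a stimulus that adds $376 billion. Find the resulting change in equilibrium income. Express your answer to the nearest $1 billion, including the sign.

Expenditure multiplier = 1/(1 − MPC) = 1/(1 − 0.81) = 1/0.19 ≈ 5.263.
ΔY = k × ΔG = (+$376 billion) / 0.19 ≈ +$1,979 billion.

+$1,979 billion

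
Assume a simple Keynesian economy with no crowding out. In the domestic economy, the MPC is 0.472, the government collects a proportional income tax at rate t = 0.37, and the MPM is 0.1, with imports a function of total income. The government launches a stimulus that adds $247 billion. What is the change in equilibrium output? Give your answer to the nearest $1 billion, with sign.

Government-spending multiplier = 1/(1 − c(1−t) + m) = 1/(1 − 0.472×0.63 + 0.1) = 1/0.80264 ≈ 1.246.
ΔY = k × ΔG = (+$247 billion) / 0.80264 ≈ +$308 billion.

+$308 billion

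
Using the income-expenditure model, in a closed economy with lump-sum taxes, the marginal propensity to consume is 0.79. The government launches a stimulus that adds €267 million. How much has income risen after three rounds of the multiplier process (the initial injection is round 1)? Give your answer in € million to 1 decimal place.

Round 1 adds ΔG = €267 million; each later round is MPC = 0.79 times the previous.
After 3 rounds: 267 + 210.93 + 166.6347 = ΔG·(1 − c^3)/(1 − c) = 267 × (1 − 0.493039)/0.21 ≈ €644.6 million.

€644.6 million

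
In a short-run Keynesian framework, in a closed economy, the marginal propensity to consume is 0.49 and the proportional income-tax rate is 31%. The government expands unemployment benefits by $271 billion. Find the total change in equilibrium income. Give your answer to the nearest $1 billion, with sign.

The transfer change shifts disposable income by +$271 billion, so first-round consumption changes by c·ΔTR = 0.49 × (+$271 billion) = +$132.79 billion.
Expenditure multiplier = 1/(1 − c(1−t)) = 1/(1 − 0.49×0.69) = 1/0.6619 ≈ 1.511.
The transfer multiplier is c × k ≈ 0.74, so ΔY = k × (c·ΔTR) = (+$132.79 billion) / 0.6619 ≈ +$201 billion.

+$201 billion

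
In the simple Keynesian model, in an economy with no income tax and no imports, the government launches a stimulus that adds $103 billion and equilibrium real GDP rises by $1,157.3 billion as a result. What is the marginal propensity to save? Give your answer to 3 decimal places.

0.089

Implied spending multiplier k = ΔY/ΔG = 1,157.3/103 ≈ 11.2359.
Since k = 1/(1 − MPC), MPC = 1 − 1/k = 1 − ΔG/ΔY = 1 − 103/1,157.3 ≈ 0.911.
MPS = 1 − MPC = 0.089.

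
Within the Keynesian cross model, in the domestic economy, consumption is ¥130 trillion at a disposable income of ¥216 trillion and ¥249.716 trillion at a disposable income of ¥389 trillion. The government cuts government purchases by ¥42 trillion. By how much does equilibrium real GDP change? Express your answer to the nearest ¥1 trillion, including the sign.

MPC = ΔC/ΔYd = (249.716 − 130)/(389 − 216) = 119.716/173 = 0.692.
Spending multiplier = 1/(1 − MPC) = 1/(1 − 0.692) = 1/0.308 ≈ 3.247.
ΔY = k × ΔG = (−¥42 trillion) / 0.308 ≈ −¥136 trillion.

−¥136 trillion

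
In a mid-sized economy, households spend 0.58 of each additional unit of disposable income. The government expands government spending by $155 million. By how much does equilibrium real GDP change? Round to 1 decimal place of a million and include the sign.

+$369.0 million

Government-spending multiplier = 1/(1 − MPC) = 1/(1 − 0.58) = 1/0.42 ≈ 2.381.
ΔY = k × ΔG = (+$155 million) / 0.42 ≈ +$369 million.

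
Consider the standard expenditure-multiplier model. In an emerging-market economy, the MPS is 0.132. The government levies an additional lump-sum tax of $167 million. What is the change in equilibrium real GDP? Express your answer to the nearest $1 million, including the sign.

MPC = 1 − MPS = 1 − 0.132 = 0.868.
A lump-sum tax change of +$167 million shifts disposable income by −$167 million; first-round consumption changes by −c × ΔT = −0.868 × (+$167 million) = −$144.956 million.
Expenditure multiplier = 1/(1 − MPC) = 1/(1 − 0.868) = 1/0.132 ≈ 7.576.
The tax multiplier is −c × k ≈ −6.576, so ΔY = k × (−c·ΔT) = (−$144.956 million) / 0.132 ≈ −$1,098 million.

−$1,098 million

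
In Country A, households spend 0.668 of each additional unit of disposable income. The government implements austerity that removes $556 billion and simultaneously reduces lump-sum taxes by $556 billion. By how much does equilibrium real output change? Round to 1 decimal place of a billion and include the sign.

−$556.0 billion

Expenditure multiplier = 1/(1 − MPC) = 1/(1 − 0.668) = 1/0.332 ≈ 3.012.
ΔG contributes k·ΔG = (−$556 billion) / 0.332 ≈ −$1,674.7 billion.
ΔT of −$556 billion changes first-round spending by −c·ΔT = +$371.408 billion, contributing k·(−c·ΔT) = (+$371.408 billion) / 0.332 ≈ +$1,118.7 billion.
With ΔG = ΔT and no other leakages, the balanced-budget multiplier is 1, so ΔY = ΔG = −$556 billion.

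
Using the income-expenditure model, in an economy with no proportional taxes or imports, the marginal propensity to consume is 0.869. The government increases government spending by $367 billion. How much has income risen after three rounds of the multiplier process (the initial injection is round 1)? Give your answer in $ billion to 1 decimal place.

Round 1 adds ΔG = $367 billion; each later round is MPC = 0.869 times the previous.
After 3 rounds: 367 + 318.923 + 277.144087 = ΔG·(1 − c^3)/(1 − c) = 367 × (1 − 0.656234909)/0.131 ≈ $963.1 billion.

$963.1 billion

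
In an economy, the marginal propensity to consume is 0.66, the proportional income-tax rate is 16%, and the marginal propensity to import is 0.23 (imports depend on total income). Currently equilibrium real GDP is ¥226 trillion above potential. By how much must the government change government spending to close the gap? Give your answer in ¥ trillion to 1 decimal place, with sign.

Spending multiplier = 1/(1 − c(1−t) + m) = 1/(1 − 0.66×0.84 + 0.23) = 1/0.6756 ≈ 1.48.
Need ΔY = −¥226 trillion, so ΔG = ΔY/k = (−¥226 trillion) × 0.6756 ≈ −¥152.7 trillion.
The government should cut government spending by ¥152.7 trillion.

−¥152.7 trillion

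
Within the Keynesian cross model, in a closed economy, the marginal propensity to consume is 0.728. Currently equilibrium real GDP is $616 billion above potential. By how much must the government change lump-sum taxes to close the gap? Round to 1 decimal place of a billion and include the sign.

Spending multiplier = 1/(1 − MPC) = 1/(1 − 0.728) = 1/0.272 ≈ 3.676.
Tax multiplier = −c·k = −0.728/0.272 ≈ −2.676. Need ΔY = −$616 billion, so ΔT = ΔY/(−c·k) = −(−$616 billion) × 0.272 / 0.728 ≈ +$230.2 billion.
The government should raise lump-sum taxes by $230.2 billion.

+$230.2 billion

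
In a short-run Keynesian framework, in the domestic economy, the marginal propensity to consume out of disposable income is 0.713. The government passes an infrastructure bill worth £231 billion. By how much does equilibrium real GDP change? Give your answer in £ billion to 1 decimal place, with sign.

+£804.9 billion

Government-spending multiplier = 1/(1 − MPC) = 1/(1 − 0.713) = 1/0.287 ≈ 3.484.
ΔY = k × ΔG = (+£231 billion) / 0.287 ≈ +£804.9 billion.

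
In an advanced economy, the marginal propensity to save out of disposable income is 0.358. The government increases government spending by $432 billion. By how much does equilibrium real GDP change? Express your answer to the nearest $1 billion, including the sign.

MPC = 1 − MPS = 1 − 0.358 = 0.642.
Government-spending multiplier = 1/(1 − MPC) = 1/(1 − 0.642) = 1/0.358 ≈ 2.793.
ΔY = k × ΔG = (+$432 billion) / 0.358 ≈ +$1,207 billion.

+$1,207 billion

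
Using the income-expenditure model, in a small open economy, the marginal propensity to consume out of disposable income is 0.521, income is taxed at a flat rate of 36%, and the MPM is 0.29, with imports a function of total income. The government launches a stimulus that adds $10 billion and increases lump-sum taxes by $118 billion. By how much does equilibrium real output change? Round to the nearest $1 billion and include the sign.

Expenditure multiplier = 1/(1 − c(1−t) + m) = 1/(1 − 0.521×0.64 + 0.29) = 1/0.95656 ≈ 1.045.
ΔG contributes k·ΔG = (+$10 billion) / 0.95656 ≈ +$10.5 billion.
ΔT of +$118 billion changes first-round spending by −c·ΔT = −$61.478 billion, contributing k·(−c·ΔT) = (−$61.478 billion) / 0.95656 ≈ −$64.3 billion.
Net ΔY = k(ΔG − c·ΔT) = (−$51.478 billion) / 0.95656 ≈ −$54 billion.

−$54 billion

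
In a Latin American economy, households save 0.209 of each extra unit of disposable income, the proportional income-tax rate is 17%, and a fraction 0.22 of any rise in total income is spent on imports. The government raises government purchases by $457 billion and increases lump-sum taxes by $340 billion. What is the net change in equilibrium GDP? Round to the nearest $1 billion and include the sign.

MPC = 1 − MPS = 1 − 0.209 = 0.791.
Expenditure multiplier = 1/(1 − c(1−t) + m) = 1/(1 − 0.791×0.83 + 0.22) = 1/0.56347 ≈ 1.775.
ΔG contributes k·ΔG = (+$457 billion) / 0.56347 ≈ +$811 billion.
ΔT of +$340 billion changes first-round spending by −c·ΔT = −$268.94 billion, contributing k·(−c·ΔT) = (−$268.94 billion) / 0.56347 ≈ −$477.3 billion.
Net ΔY = k(ΔG − c·ΔT) = (+$188.06 billion) / 0.56347 ≈ +$334 billion.

+$334 billion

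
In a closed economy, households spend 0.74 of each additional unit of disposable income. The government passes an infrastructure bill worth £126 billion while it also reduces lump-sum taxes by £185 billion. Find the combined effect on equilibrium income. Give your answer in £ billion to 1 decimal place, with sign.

Expenditure multiplier = 1/(1 − MPC) = 1/(1 − 0.74) = 1/0.26 ≈ 3.846.
ΔG contributes k·ΔG = (+£126 billion) / 0.26 ≈ +£484.6 billion.
ΔT of −£185 billion changes first-round spending by −c·ΔT = +£136.9 billion, contributing k·(−c·ΔT) = (+£136.9 billion) / 0.26 ≈ +£526.5 billion.
Net ΔY = k(ΔG − c·ΔT) = (+£262.9 billion) / 0.26 ≈ +£1,011.2 billion.

+£1,011.2 billion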